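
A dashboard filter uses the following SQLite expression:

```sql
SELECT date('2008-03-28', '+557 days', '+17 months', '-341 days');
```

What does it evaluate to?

Applying '+557 days' to 2008-03-28: counting 557 days forward gives 2009-10-06.
Adding +17 months to 2009-10-06 gives 2011-03-06.
Applying '-341 days' to 2011-03-06: counting 341 days back gives 2010-03-30.

2010-03-30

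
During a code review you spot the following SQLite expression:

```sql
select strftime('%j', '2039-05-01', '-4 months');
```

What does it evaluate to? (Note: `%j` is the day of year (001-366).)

001

First apply '-4 months': 2039-05-01 → 2039-01-01.
Day-of-year for 2039-01-01: days since 2039-01-01 inclusive = 1, zero-padded to 001.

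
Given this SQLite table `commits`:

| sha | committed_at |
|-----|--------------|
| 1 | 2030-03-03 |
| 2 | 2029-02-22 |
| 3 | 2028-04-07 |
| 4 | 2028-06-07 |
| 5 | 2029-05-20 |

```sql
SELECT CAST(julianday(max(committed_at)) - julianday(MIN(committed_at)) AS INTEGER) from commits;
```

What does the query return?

695

MIN = 2028-04-07, MAX = 2030-03-03.
23 days remain in April 2028 after the 7th (30 − 7).
Full months from May 2028 through February 2030 contribute their day counts.
Then 3 days into March 2030.
Total: 23 + 31 + 30 + 31 + 31 + 30 + 31 + 30 + 31 + 31 + 28 + 31 + 30 + 31 + 30 + 31 + 31 + 30 + 31 + 30 + 31 + 31 + 28 + 3 = 695.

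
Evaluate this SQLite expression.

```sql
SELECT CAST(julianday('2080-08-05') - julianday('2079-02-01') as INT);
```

551

27 days remain in February 2079 after the 1st (28 − 1).
Full months from March 2079 through July 2080 contribute their day counts.
Then 5 days into August 2080.
Total: 27 + 31 + 30 + 31 + 30 + 31 + 31 + 30 + 31 + 30 + 31 + 31 + 29 + 31 + 30 + 31 + 30 + 31 + 5 = 551.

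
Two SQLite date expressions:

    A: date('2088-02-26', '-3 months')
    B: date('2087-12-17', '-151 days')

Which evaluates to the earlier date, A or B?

A = 2087-11-26.
B = 2087-07-19.
B is earlier.

B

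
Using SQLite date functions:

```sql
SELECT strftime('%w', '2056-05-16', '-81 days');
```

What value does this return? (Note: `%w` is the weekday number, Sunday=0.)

First apply '-81 days': 2056-05-16 → 2056-02-25.
2056-02-25 is a Friday; with Sunday=0 that is 5.

5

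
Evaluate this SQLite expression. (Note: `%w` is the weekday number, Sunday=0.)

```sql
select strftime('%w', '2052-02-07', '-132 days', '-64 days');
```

First apply '-132 days', '-64 days': 2052-02-07 → 2051-07-26.
2051-07-26 is a Wednesday; with Sunday=0 that is 3.

3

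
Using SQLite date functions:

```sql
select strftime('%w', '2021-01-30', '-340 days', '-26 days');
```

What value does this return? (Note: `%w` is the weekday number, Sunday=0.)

4

First apply '-340 days', '-26 days': 2021-01-30 → 2020-01-30.
2020-01-30 is a Thursday; with Sunday=0 that is 4.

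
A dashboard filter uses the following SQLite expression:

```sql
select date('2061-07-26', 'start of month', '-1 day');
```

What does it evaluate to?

`start of month` rewinds 2061-07-26 to 2061-07-01.
Going back 1 day from 2061-07-01 reaches 2061-06-30 (last day of June, 30 days).

2061-06-30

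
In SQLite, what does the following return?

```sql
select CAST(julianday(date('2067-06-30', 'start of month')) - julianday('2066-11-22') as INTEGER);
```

`start of month` rewinds 2067-06-30 to 2067-06-01.
8 days remain in November 2066 after the 22nd (30 − 22).
Full months from December 2066 through May 2067 contribute their day counts.
Then 1 day into June 2067.
Total: 8 + 31 + 31 + 28 + 31 + 30 + 31 + 1 = 191.

191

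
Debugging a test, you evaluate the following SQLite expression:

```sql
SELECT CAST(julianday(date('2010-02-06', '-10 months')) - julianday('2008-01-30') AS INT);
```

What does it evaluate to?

432

Adding -10 months to 2010-02-06 gives 2009-04-06.
1 day remains in January 2008 after the 30th (31 − 30).
Full months from February 2008 through March 2009 contribute their day counts.
Then 6 days into April 2009.
Total: 1 + 29 + 31 + 30 + 31 + 30 + 31 + 31 + 30 + 31 + 30 + 31 + 31 + 28 + 31 + 6 = 432.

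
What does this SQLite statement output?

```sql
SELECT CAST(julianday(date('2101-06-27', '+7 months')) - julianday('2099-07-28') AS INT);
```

Adding +7 months to 2101-06-27 gives 2102-01-27.
3 days remain in July 2099 after the 28th (31 − 28).
Full months from August 2099 through December 2101 contribute their day counts.
Then 27 days into January 2102.
Total: 3 + 31 + 30 + 31 + 30 + 31 + 31 + 28 + 31 + 30 + 31 + 30 + 31 + 31 + 30 + 31 + 30 + 31 + 31 + 28 + 31 + 30 + 31 + 30 + 31 + 31 + 30 + 31 + 30 + 31 + 27 = 913.

913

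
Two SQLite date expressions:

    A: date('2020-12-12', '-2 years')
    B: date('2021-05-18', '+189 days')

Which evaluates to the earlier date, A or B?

A

A = 2018-12-12.
B = 2021-11-23.
A is earlier.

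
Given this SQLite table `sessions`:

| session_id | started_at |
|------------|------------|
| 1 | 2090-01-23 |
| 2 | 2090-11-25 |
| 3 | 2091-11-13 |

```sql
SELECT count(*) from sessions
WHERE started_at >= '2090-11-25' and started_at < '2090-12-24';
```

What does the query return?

1

Rows in [2090-11-25, 2090-12-24): 2090-11-25 → 1 row.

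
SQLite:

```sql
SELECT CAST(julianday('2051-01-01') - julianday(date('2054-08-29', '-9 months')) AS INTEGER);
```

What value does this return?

-1063

Adding -9 months to 2054-08-29 gives 2053-11-29.
30 days remain in January 2051 after the 1st (31 − 1).
Full months from February 2051 through October 2053 contribute their day counts.
Then 29 days into November 2053.
Total: 30 + 28 + 31 + 30 + 31 + 30 + 31 + 31 + 30 + 31 + 30 + 31 + 31 + 29 + 31 + 30 + 31 + 30 + 31 + 31 + 30 + 31 + 30 + 31 + 31 + 28 + 31 + 30 + 31 + 30 + 31 + 31 + 30 + 31 + 29 = 1063.
The subtraction is earlier − later, so the result is −1063 → -1063.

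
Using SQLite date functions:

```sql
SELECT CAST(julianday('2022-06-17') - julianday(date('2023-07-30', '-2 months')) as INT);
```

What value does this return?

-347

Adding -2 months to 2023-07-30 gives 2023-05-30.
13 days remain in June 2022 after the 17th (30 − 17).
Full months from July 2022 through April 2023 contribute their day counts.
Then 30 days into May 2023.
Total: 13 + 31 + 31 + 30 + 31 + 30 + 31 + 31 + 28 + 31 + 30 + 30 = 347.
The subtraction is earlier − later, so the result is −347 → -347.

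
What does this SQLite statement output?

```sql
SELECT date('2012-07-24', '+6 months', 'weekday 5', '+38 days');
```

2013-03-04

Adding +6 months to 2012-07-24 gives 2013-01-24.
`weekday 5` advances to the next Friday; 2013-01-24 is a Thursday, so it moves forward to 2013-01-25.
January 2013 has 31 days; 6 remain after the 25th, so 7 days reach 2013-02-01.
February 2013 has 28 days; 27 remain after the 1st, so 28 days reach 2013-03-01.
Advancing 3 more days within March lands on 2013-03-04.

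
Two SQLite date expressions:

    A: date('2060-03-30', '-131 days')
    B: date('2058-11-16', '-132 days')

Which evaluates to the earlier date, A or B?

B

A = 2059-11-20.
B = 2058-07-07.
B is earlier.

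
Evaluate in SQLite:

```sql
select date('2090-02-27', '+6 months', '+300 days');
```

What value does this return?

Adding +6 months to 2090-02-27 gives 2090-08-27.
Applying '+300 days' to 2090-08-27: counting 300 days forward gives 2091-06-23.

2091-06-23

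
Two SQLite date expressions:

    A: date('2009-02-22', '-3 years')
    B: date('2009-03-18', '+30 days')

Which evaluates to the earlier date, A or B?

A = 2006-02-22.
B = 2009-04-17.
A is earlier.

A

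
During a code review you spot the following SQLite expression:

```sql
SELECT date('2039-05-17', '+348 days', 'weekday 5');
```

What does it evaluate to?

2040-05-04

Applying '+348 days' to 2039-05-17: counting 348 days forward gives 2040-04-29.
`weekday 5` advances to the next Friday; 2040-04-29 is a Sunday, so it moves forward to 2040-05-04.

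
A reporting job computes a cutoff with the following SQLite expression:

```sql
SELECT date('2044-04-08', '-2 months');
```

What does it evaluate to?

2044-02-08

Adding -2 months to 2044-04-08 gives 2044-02-08.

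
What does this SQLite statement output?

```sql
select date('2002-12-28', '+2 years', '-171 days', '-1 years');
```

2003-07-10

Adding +2 years to 2002-12-28 gives 2004-12-28.
Applying '-171 days' to 2004-12-28: counting 171 days back gives 2004-07-10.
Adding -1 year to 2004-07-10 gives 2003-07-10.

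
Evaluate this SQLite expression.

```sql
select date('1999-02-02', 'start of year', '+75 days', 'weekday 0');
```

`start of year` rewinds 1999-02-02 to 1999-01-01.
Applying '+75 days' to 1999-01-01: counting 75 days forward gives 1999-03-17.
`weekday 0` advances to the next Sunday; 1999-03-17 is a Wednesday, so it moves forward to 1999-03-21.

1999-03-21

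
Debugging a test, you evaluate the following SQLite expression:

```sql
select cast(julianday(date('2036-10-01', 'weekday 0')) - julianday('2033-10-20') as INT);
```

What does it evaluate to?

`weekday 0` advances to the next Sunday; 2036-10-01 is a Wednesday, so it moves forward to 2036-10-05.
11 days remain in October 2033 after the 20th (31 − 20).
Full months from November 2033 through September 2036 contribute their day counts.
Then 5 days into October 2036.
Total: 11 + 30 + 31 + 31 + 28 + 31 + 30 + 31 + 30 + 31 + 31 + 30 + 31 + 30 + 31 + 31 + 28 + 31 + 30 + 31 + 30 + 31 + 31 + 30 + 31 + 30 + 31 + 31 + 29 + 31 + 30 + 31 + 30 + 31 + 31 + 30 + 5 = 1081.

1081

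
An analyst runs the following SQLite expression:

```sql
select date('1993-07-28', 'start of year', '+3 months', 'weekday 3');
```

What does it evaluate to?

`start of year` rewinds 1993-07-28 to 1993-01-01.
Adding +3 months to 1993-01-01 gives 1993-04-01.
`weekday 3` advances to the next Wednesday; 1993-04-01 is a Thursday, so it moves forward to 1993-04-07.

1993-04-07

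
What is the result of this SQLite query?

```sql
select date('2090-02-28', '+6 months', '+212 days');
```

2091-03-28

Adding +6 months to 2090-02-28 gives 2090-08-28.
Applying '+212 days' to 2090-08-28: counting 212 days forward gives 2091-03-28.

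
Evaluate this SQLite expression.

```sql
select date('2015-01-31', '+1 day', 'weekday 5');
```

2015-02-06

January 2015 has 31 days; 0 remain after the 31st, so 1 days reach 2015-02-01.
`weekday 5` advances to the next Friday; 2015-02-01 is a Sunday, so it moves forward to 2015-02-06.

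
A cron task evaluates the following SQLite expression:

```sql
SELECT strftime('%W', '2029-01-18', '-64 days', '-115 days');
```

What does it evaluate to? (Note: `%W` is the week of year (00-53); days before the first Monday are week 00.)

First apply '-64 days', '-115 days': 2029-01-18 → 2028-07-23.
2028-07-23 is a Sunday. SQLite's %W counts Mondays since the year started; the result is 29.

29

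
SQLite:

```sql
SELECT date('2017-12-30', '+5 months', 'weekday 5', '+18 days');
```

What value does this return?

2018-06-19

Adding +5 months to 2017-12-30 gives 2018-05-30.
`weekday 5` advances to the next Friday; 2018-05-30 is a Wednesday, so it moves forward to 2018-06-01.
Advancing 18 more days within June lands on 2018-06-19.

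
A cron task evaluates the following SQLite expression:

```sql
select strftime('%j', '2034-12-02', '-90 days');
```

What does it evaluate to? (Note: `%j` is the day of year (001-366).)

First apply '-90 days': 2034-12-02 → 2034-09-03.
Day-of-year for 2034-09-03: days since 2034-01-01 inclusive = 246, zero-padded to 246.

246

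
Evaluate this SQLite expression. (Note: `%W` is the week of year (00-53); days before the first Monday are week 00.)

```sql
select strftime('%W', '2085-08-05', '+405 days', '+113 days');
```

00

First apply '+405 days', '+113 days': 2085-08-05 → 2087-01-05.
2087-01-05 is a Sunday. SQLite's %W counts Mondays since the year started; the result is 00.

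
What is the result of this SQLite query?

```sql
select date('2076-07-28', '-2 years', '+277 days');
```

2075-05-01

Adding -2 years to 2076-07-28 gives 2074-07-28.
Applying '+277 days' to 2074-07-28: counting 277 days forward gives 2075-05-01.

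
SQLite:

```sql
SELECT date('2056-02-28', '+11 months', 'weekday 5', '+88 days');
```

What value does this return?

2057-05-01

Adding +11 months to 2056-02-28 gives 2057-01-28.
`weekday 5` advances to the next Friday; 2057-01-28 is a Sunday, so it moves forward to 2057-02-02.
Applying '+88 days' to 2057-02-02: counting 88 days forward gives 2057-05-01.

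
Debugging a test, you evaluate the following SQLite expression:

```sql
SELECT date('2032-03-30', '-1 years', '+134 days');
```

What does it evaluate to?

Adding -1 year to 2032-03-30 gives 2031-03-30.
Applying '+134 days' to 2031-03-30: counting 134 days forward gives 2031-08-11.

2031-08-11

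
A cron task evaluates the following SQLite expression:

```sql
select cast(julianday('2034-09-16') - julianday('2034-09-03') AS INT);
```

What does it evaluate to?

Both dates are in September 2034: 16 − 3 = 13.

13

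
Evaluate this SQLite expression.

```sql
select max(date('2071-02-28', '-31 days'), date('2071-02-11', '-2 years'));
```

2071-01-28

date('2071-02-28', '-31 days') → 2071-01-28.
date('2071-02-11', '-2 years') → 2069-02-11.
Later of the two is 2071-01-28.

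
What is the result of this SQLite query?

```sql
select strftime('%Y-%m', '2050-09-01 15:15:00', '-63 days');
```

First apply '-63 days': 2050-09-01 15:15:00 → 2050-06-30 15:15:00.
`%Y-%m` extracts the year-month: 2050-06.

2050-06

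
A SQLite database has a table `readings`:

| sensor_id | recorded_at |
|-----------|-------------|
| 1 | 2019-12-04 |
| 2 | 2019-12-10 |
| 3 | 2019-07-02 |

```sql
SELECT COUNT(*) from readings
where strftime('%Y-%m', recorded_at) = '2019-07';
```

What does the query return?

1

Rows with year-month 2019-07: 2019-07-02 → 1.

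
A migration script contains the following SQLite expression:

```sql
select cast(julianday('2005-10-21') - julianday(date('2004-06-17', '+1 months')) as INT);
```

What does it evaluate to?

461

Adding +1 month to 2004-06-17 gives 2004-07-17.
14 days remain in July 2004 after the 17th (31 − 17).
Full months from August 2004 through September 2005 contribute their day counts.
Then 21 days into October 2005.
Total: 14 + 31 + 30 + 31 + 30 + 31 + 31 + 28 + 31 + 30 + 31 + 30 + 31 + 31 + 30 + 21 = 461.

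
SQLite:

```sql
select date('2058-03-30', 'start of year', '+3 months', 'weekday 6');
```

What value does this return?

`start of year` rewinds 2058-03-30 to 2058-01-01.
Adding +3 months to 2058-01-01 gives 2058-04-01.
`weekday 6` advances to the next Saturday; 2058-04-01 is a Monday, so it moves forward to 2058-04-06.

2058-04-06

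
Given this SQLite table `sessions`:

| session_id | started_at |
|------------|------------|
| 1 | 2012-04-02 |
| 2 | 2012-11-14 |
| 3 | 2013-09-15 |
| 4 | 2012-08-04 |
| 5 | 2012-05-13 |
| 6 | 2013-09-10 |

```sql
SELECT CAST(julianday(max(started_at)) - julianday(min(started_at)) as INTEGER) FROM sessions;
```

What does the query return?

MIN = 2012-04-02, MAX = 2013-09-15.
28 days remain in April 2012 after the 2nd (30 − 2).
Full months from May 2012 through August 2013 contribute their day counts.
Then 15 days into September 2013.
Total: 28 + 31 + 30 + 31 + 31 + 30 + 31 + 30 + 31 + 31 + 28 + 31 + 30 + 31 + 30 + 31 + 31 + 15 = 531.

531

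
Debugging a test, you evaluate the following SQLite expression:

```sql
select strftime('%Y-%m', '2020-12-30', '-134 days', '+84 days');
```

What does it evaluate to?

2020-11

First apply '-134 days', '+84 days': 2020-12-30 → 2020-11-10.
`%Y-%m` extracts the year-month: 2020-11.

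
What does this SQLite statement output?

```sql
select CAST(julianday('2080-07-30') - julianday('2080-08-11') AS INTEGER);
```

1 day remains in July 2080 after the 30th (31 − 30).
Then 11 days into August 2080.
Total: 1 + 11 = 12.
The subtraction is earlier − later, so the result is −12 → -12.

-12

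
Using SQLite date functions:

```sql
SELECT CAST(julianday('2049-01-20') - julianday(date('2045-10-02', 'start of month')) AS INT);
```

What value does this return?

1207

`start of month` rewinds 2045-10-02 to 2045-10-01.
30 days remain in October 2045 after the 1st (31 − 1).
Full months from November 2045 through December 2048 contribute their day counts.
Then 20 days into January 2049.
Total: 30 + 30 + 31 + 31 + 28 + 31 + 30 + 31 + 30 + 31 + 31 + 30 + 31 + 30 + 31 + 31 + 28 + 31 + 30 + 31 + 30 + 31 + 31 + 30 + 31 + 30 + 31 + 31 + 29 + 31 + 30 + 31 + 30 + 31 + 31 + 30 + 31 + 30 + 31 + 20 = 1207.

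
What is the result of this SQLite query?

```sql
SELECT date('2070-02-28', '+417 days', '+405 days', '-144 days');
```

Applying '+417 days' to 2070-02-28: counting 417 days forward gives 2071-04-21.
Applying '+405 days' to 2071-04-21: counting 405 days forward gives 2072-05-30.
Applying '-144 days' to 2072-05-30: counting 144 days back gives 2072-01-07.

2072-01-07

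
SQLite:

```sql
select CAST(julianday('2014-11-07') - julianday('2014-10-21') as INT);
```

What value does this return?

17

10 days remain in October 2014 after the 21st (31 − 21).
Then 7 days into November 2014.
Total: 10 + 7 = 17.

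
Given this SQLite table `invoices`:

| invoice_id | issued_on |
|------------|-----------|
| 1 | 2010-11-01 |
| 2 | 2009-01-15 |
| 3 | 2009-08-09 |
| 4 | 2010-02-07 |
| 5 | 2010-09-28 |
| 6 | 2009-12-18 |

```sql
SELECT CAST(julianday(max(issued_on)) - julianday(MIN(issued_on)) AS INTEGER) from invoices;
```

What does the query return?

655

MIN = 2009-01-15, MAX = 2010-11-01.
16 days remain in January 2009 after the 15th (31 − 15).
Full months from February 2009 through October 2010 contribute their day counts.
Then 1 day into November 2010.
Total: 16 + 28 + 31 + 30 + 31 + 30 + 31 + 31 + 30 + 31 + 30 + 31 + 31 + 28 + 31 + 30 + 31 + 30 + 31 + 31 + 30 + 31 + 1 = 655.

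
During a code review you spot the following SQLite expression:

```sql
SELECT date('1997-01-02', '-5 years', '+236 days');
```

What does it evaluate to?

1992-08-25

Adding -5 years to 1997-01-02 gives 1992-01-02.
Applying '+236 days' to 1992-01-02: counting 236 days forward gives 1992-08-25.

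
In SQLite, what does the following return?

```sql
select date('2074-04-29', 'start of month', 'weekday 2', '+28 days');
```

`start of month` rewinds 2074-04-29 to 2074-04-01.
`weekday 2` advances to the next Tuesday; 2074-04-01 is a Sunday, so it moves forward to 2074-04-03.
April 2074 has 30 days; 27 remain after the 3rd, so 28 days reach 2074-05-01.

2074-05-01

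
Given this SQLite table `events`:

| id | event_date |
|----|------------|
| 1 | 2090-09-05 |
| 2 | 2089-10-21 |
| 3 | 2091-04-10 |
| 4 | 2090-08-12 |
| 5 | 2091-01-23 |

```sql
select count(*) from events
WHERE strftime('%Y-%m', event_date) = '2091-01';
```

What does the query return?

Rows with year-month 2091-01: 2091-01-23 → 1.

1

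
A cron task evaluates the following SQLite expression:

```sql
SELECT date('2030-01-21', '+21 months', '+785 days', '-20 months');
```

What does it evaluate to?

Adding +21 months to 2030-01-21 gives 2031-10-21.
Applying '+785 days' to 2031-10-21: counting 785 days forward gives 2033-12-14.
Adding -20 months to 2033-12-14 gives 2032-04-14.

2032-04-14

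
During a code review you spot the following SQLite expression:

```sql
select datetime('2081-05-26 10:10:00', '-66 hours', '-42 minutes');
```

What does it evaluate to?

-66 hours from 2081-05-26 10:10:00 is 2081-05-23 16:10:00 (crosses midnight).
-42 minutes from 2081-05-23 16:10:00 is 2081-05-23 15:28:00.

2081-05-23 15:28:00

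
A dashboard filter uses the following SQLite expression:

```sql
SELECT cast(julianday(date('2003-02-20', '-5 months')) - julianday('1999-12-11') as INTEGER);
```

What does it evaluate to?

Adding -5 months to 2003-02-20 gives 2002-09-20.
20 days remain in December 1999 after the 11th (31 − 11).
Full months from January 2000 through August 2002 contribute their day counts.
Then 20 days into September 2002.
Total: 20 + 31 + 29 + 31 + 30 + 31 + 30 + 31 + 31 + 30 + 31 + 30 + 31 + 31 + 28 + 31 + 30 + 31 + 30 + 31 + 31 + 30 + 31 + 30 + 31 + 31 + 28 + 31 + 30 + 31 + 30 + 31 + 31 + 20 = 1014.

1014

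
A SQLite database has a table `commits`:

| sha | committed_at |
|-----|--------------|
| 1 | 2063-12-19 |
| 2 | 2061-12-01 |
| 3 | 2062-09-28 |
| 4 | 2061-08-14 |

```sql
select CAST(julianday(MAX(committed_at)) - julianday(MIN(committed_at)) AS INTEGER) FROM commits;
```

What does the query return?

MIN = 2061-08-14, MAX = 2063-12-19.
17 days remain in August 2061 after the 14th (31 − 14).
Full months from September 2061 through November 2063 contribute their day counts.
Then 19 days into December 2063.
Total: 17 + 30 + 31 + 30 + 31 + 31 + 28 + 31 + 30 + 31 + 30 + 31 + 31 + 30 + 31 + 30 + 31 + 31 + 28 + 31 + 30 + 31 + 30 + 31 + 31 + 30 + 31 + 30 + 19 = 857.

857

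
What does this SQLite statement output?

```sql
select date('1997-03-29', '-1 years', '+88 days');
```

Adding -1 year to 1997-03-29 gives 1996-03-29.
Applying '+88 days' to 1996-03-29: counting 88 days forward gives 1996-06-25.

1996-06-25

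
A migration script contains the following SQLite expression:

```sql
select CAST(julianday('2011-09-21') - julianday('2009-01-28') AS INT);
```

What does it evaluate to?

3 days remain in January 2009 after the 28th (31 − 28).
Full months from February 2009 through August 2011 contribute their day counts.
Then 21 days into September 2011.
Total: 3 + 28 + 31 + 30 + 31 + 30 + 31 + 31 + 30 + 31 + 30 + 31 + 31 + 28 + 31 + 30 + 31 + 30 + 31 + 31 + 30 + 31 + 30 + 31 + 31 + 28 + 31 + 30 + 31 + 30 + 31 + 31 + 21 = 966.

966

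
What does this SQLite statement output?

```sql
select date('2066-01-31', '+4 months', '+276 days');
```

Adding +4 months to 2066-01-31 gives 2066-05-31.
Applying '+276 days' to 2066-05-31: counting 276 days forward gives 2067-03-03.

2067-03-03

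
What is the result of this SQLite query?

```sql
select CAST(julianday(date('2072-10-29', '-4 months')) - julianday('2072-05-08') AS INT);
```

Adding -4 months to 2072-10-29 gives 2072-06-29.
23 days remain in May 2072 after the 8th (31 − 8).
Then 29 days into June 2072.
Total: 23 + 29 = 52.

52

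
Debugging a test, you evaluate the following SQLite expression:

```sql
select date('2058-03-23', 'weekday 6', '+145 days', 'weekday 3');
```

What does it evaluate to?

2058-08-21

`weekday 6` advances to the next Saturday; 2058-03-23 is already a Saturday, so it stays at 2058-03-23.
Applying '+145 days' to 2058-03-23: counting 145 days forward gives 2058-08-15.
`weekday 3` advances to the next Wednesday; 2058-08-15 is a Thursday, so it moves forward to 2058-08-21.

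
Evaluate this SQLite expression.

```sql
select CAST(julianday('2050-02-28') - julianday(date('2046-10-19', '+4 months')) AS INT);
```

1105

Adding +4 months to 2046-10-19 gives 2047-02-19.
9 days remain in February 2047 after the 19th (28 − 19).
Full months from March 2047 through January 2050 contribute their day counts.
Then 28 days into February 2050.
Total: 9 + 31 + 30 + 31 + 30 + 31 + 31 + 30 + 31 + 30 + 31 + 31 + 29 + 31 + 30 + 31 + 30 + 31 + 31 + 30 + 31 + 30 + 31 + 31 + 28 + 31 + 30 + 31 + 30 + 31 + 31 + 30 + 31 + 30 + 31 + 31 + 28 = 1105.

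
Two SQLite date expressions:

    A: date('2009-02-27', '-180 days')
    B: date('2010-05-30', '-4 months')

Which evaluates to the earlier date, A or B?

A = 2008-08-31.
B = 2010-01-30.
A is earlier.

A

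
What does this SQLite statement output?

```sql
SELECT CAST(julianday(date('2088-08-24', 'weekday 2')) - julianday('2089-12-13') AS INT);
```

-476

`weekday 2` advances to the next Tuesday; 2088-08-24 is already a Tuesday, so it stays at 2088-08-24.
7 days remain in August 2088 after the 24th (31 − 24).
Full months from September 2088 through November 2089 contribute their day counts.
Then 13 days into December 2089.
Total: 7 + 30 + 31 + 30 + 31 + 31 + 28 + 31 + 30 + 31 + 30 + 31 + 31 + 30 + 31 + 30 + 13 = 476.
The subtraction is earlier − later, so the result is −476 → -476.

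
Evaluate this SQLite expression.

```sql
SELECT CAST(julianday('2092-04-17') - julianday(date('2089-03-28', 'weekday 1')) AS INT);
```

`weekday 1` advances to the next Monday; 2089-03-28 is already a Monday, so it stays at 2089-03-28.
3 days remain in March 2089 after the 28th (31 − 28).
Full months from April 2089 through March 2092 contribute their day counts.
Then 17 days into April 2092.
Total: 3 + 30 + 31 + 30 + 31 + 31 + 30 + 31 + 30 + 31 + 31 + 28 + 31 + 30 + 31 + 30 + 31 + 31 + 30 + 31 + 30 + 31 + 31 + 28 + 31 + 30 + 31 + 30 + 31 + 31 + 30 + 31 + 30 + 31 + 31 + 29 + 31 + 17 = 1116.

1116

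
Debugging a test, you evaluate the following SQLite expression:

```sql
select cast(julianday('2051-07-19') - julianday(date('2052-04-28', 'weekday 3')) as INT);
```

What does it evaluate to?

`weekday 3` advances to the next Wednesday; 2052-04-28 is a Sunday, so it moves forward to 2052-05-01.
12 days remain in July 2051 after the 19th (31 − 19).
Full months from August 2051 through April 2052 contribute their day counts.
Then 1 day into May 2052.
Total: 12 + 31 + 30 + 31 + 30 + 31 + 31 + 29 + 31 + 30 + 1 = 287.
The subtraction is earlier − later, so the result is −287 → -287.

-287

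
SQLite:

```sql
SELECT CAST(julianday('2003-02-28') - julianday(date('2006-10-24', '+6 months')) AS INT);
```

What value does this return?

Adding +6 months to 2006-10-24 gives 2007-04-24.
0 days remain in February 2003 after the 28th (28 − 28).
Full months from March 2003 through March 2007 contribute their day counts.
Then 24 days into April 2007.
Total: 0 + 31 + 30 + 31 + 30 + 31 + 31 + 30 + 31 + 30 + 31 + 31 + 29 + 31 + 30 + 31 + 30 + 31 + 31 + 30 + 31 + 30 + 31 + 31 + 28 + 31 + 30 + 31 + 30 + 31 + 31 + 30 + 31 + 30 + 31 + 31 + 28 + 31 + 30 + 31 + 30 + 31 + 31 + 30 + 31 + 30 + 31 + 31 + 28 + 31 + 24 = 1516.
The subtraction is earlier − later, so the result is −1516 → -1516.

-1516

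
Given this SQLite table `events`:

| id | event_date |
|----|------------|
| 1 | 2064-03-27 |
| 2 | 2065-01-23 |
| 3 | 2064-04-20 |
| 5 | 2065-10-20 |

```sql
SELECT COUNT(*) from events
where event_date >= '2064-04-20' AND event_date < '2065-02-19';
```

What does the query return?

Rows in [2064-04-20, 2065-02-19): 2065-01-23, 2064-04-20 → 2 rows.

2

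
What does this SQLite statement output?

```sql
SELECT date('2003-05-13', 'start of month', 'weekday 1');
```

2003-05-05

`start of month` rewinds 2003-05-13 to 2003-05-01.
`weekday 1` advances to the next Monday; 2003-05-01 is a Thursday, so it moves forward to 2003-05-05.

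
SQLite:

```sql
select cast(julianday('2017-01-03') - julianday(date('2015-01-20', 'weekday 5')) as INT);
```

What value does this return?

711

`weekday 5` advances to the next Friday; 2015-01-20 is a Tuesday, so it moves forward to 2015-01-23.
8 days remain in January 2015 after the 23rd (31 − 23).
Full months from February 2015 through December 2016 contribute their day counts.
Then 3 days into January 2017.
Total: 8 + 28 + 31 + 30 + 31 + 30 + 31 + 31 + 30 + 31 + 30 + 31 + 31 + 29 + 31 + 30 + 31 + 30 + 31 + 31 + 30 + 31 + 30 + 31 + 3 = 711.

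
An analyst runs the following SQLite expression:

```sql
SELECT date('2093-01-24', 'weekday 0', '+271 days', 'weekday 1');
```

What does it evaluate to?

`weekday 0` advances to the next Sunday; 2093-01-24 is a Saturday, so it moves forward to 2093-01-25.
Applying '+271 days' to 2093-01-25: counting 271 days forward gives 2093-10-23.
`weekday 1` advances to the next Monday; 2093-10-23 is a Friday, so it moves forward to 2093-10-26.

2093-10-26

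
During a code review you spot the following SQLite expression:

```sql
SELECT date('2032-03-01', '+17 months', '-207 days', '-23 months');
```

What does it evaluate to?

Adding +17 months to 2032-03-01 gives 2033-08-01.
Applying '-207 days' to 2033-08-01: counting 207 days back gives 2033-01-06.
Adding -23 months to 2033-01-06 gives 2031-02-06.

2031-02-06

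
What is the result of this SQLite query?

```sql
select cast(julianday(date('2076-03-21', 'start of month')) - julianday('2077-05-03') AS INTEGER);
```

-428

`start of month` rewinds 2076-03-21 to 2076-03-01.
30 days remain in March 2076 after the 1st (31 − 1).
Full months from April 2076 through April 2077 contribute their day counts.
Then 3 days into May 2077.
Total: 30 + 30 + 31 + 30 + 31 + 31 + 30 + 31 + 30 + 31 + 31 + 28 + 31 + 30 + 3 = 428.
The subtraction is earlier − later, so the result is −428 → -428.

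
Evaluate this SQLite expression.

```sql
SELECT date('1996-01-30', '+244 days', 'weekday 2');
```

Applying '+244 days' to 1996-01-30: counting 244 days forward gives 1996-09-30.
`weekday 2` advances to the next Tuesday; 1996-09-30 is a Monday, so it moves forward to 1996-10-01.

1996-10-01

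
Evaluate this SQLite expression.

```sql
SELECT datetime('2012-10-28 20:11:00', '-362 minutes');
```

362 minutes = 6h 2m; -362 minutes from 2012-10-28 20:11:00 is 2012-10-28 14:09:00.

2012-10-28 14:09:00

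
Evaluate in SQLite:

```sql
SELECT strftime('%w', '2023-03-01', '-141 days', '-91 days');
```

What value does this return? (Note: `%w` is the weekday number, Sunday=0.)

First apply '-141 days', '-91 days': 2023-03-01 → 2022-07-12.
2022-07-12 is a Tuesday; with Sunday=0 that is 2.

2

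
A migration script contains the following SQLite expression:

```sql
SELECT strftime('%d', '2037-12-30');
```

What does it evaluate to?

`%d` extracts the 2-digit day of month: 30.

30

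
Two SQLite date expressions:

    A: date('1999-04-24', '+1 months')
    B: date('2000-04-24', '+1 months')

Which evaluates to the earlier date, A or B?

A = 1999-05-24.
B = 2000-05-24.
A is earlier.

A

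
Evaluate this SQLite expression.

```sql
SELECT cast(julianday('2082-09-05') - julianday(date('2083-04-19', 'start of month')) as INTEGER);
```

-208

`start of month` rewinds 2083-04-19 to 2083-04-01.
25 days remain in September 2082 after the 5th (30 − 5).
Full months from October 2082 through March 2083 contribute their day counts.
Then 1 day into April 2083.
Total: 25 + 31 + 30 + 31 + 31 + 28 + 31 + 1 = 208.
The subtraction is earlier − later, so the result is −208 → -208.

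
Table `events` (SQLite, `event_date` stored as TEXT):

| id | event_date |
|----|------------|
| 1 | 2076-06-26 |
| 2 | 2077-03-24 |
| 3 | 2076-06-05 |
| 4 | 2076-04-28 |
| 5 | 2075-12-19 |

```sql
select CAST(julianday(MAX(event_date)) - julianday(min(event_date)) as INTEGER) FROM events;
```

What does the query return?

461

MIN = 2075-12-19, MAX = 2077-03-24.
12 days remain in December 2075 after the 19th (31 − 19).
Full months from January 2076 through February 2077 contribute their day counts.
Then 24 days into March 2077.
Total: 12 + 31 + 29 + 31 + 30 + 31 + 30 + 31 + 31 + 30 + 31 + 30 + 31 + 31 + 28 + 24 = 461.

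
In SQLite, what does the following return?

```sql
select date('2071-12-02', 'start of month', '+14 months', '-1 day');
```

`start of month` rewinds 2071-12-02 to 2071-12-01.
Adding +14 months to 2071-12-01 gives 2073-02-01.
Going back 1 day from 2073-02-01 reaches 2073-01-31 (last day of January, 31 days).

2073-01-31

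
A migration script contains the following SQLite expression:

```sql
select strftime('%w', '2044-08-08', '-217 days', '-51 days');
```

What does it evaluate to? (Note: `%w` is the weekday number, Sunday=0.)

6

First apply '-217 days', '-51 days': 2044-08-08 → 2043-11-14.
2043-11-14 is a Saturday; with Sunday=0 that is 6.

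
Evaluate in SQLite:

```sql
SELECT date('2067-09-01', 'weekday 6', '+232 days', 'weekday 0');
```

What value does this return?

2068-04-22

`weekday 6` advances to the next Saturday; 2067-09-01 is a Thursday, so it moves forward to 2067-09-03.
Applying '+232 days' to 2067-09-03: counting 232 days forward gives 2068-04-22.
`weekday 0` advances to the next Sunday; 2068-04-22 is already a Sunday, so it stays at 2068-04-22.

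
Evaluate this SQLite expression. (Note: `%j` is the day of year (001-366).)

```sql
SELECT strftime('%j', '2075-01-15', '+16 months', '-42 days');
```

094

First apply '+16 months', '-42 days': 2075-01-15 → 2076-04-03.
Day-of-year for 2076-04-03: days since 2076-01-01 inclusive = 94, zero-padded to 094.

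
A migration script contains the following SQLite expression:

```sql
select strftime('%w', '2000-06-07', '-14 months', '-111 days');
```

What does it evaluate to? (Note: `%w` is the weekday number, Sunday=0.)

4

First apply '-14 months', '-111 days': 2000-06-07 → 1998-12-17.
1998-12-17 is a Thursday; with Sunday=0 that is 4.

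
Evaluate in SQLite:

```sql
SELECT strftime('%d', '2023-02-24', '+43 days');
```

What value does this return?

08

First apply '+43 days': 2023-02-24 → 2023-04-08.
`%d` extracts the 2-digit day of month: 08.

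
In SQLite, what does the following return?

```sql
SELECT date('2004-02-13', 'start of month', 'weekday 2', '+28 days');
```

`start of month` rewinds 2004-02-13 to 2004-02-01.
`weekday 2` advances to the next Tuesday; 2004-02-01 is a Sunday, so it moves forward to 2004-02-03.
February 2004 has 29 days; 26 remain after the 3rd, so 27 days reach 2004-03-01.
Advancing 1 more day within March lands on 2004-03-02.

2004-03-02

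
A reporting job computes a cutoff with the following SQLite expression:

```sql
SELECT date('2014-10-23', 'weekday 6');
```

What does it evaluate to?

2014-10-25

`weekday 6` advances to the next Saturday; 2014-10-23 is a Thursday, so it moves forward to 2014-10-25.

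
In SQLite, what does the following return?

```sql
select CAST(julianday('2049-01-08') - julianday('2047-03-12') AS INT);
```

668

19 days remain in March 2047 after the 12th (31 − 12).
Full months from April 2047 through December 2048 contribute their day counts.
Then 8 days into January 2049.
Total: 19 + 30 + 31 + 30 + 31 + 31 + 30 + 31 + 30 + 31 + 31 + 29 + 31 + 30 + 31 + 30 + 31 + 31 + 30 + 31 + 30 + 31 + 8 = 668.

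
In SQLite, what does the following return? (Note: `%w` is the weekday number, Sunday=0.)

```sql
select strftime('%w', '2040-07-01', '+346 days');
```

3

First apply '+346 days': 2040-07-01 → 2041-06-12.
2041-06-12 is a Wednesday; with Sunday=0 that is 3.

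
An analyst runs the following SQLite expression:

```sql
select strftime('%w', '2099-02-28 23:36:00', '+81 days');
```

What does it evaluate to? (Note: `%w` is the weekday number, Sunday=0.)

First apply '+81 days': 2099-02-28 23:36:00 → 2099-05-20 23:36:00.
2099-05-20 is a Wednesday; with Sunday=0 that is 3.

3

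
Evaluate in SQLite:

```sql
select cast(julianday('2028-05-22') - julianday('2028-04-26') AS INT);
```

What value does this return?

26

4 days remain in April 2028 after the 26th (30 − 26).
Then 22 days into May 2028.
Total: 4 + 22 = 26.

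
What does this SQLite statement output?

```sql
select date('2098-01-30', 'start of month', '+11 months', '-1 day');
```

2098-11-30

`start of month` rewinds 2098-01-30 to 2098-01-01.
Adding +11 months to 2098-01-01 gives 2098-12-01.
Going back 1 day from 2098-12-01 reaches 2098-11-30 (last day of November, 30 days).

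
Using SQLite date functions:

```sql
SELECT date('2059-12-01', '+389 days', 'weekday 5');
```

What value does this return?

Applying '+389 days' to 2059-12-01: counting 389 days forward gives 2060-12-24.
`weekday 5` advances to the next Friday; 2060-12-24 is already a Friday, so it stays at 2060-12-24.

2060-12-24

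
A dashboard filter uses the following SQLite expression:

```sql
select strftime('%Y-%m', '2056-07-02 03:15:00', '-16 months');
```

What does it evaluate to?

First apply '-16 months': 2056-07-02 03:15:00 → 2055-03-02 03:15:00.
`%Y-%m` extracts the year-month: 2055-03.

2055-03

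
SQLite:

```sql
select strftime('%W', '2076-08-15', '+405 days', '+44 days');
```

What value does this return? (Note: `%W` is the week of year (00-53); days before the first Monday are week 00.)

44

First apply '+405 days', '+44 days': 2076-08-15 → 2077-11-07.
2077-11-07 is a Sunday. SQLite's %W counts Mondays since the year started; the result is 44.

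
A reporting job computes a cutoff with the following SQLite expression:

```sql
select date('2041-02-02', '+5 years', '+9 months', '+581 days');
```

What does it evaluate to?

2048-06-05

Adding +5 years to 2041-02-02 gives 2046-02-02.
Adding +9 months to 2046-02-02 gives 2046-11-02.
Applying '+581 days' to 2046-11-02: counting 581 days forward gives 2048-06-05.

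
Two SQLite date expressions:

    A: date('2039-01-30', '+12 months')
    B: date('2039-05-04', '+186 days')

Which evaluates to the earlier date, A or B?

B

A = 2040-01-30.
B = 2039-11-06.
B is earlier.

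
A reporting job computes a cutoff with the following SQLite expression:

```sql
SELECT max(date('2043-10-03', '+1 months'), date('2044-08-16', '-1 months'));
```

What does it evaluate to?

date('2043-10-03', '+1 months') → 2043-11-03.
date('2044-08-16', '-1 months') → 2044-07-16.
Later of the two is 2044-07-16.

2044-07-16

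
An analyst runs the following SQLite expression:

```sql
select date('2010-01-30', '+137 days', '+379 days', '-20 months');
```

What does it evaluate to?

2009-10-30

Applying '+137 days' to 2010-01-30: counting 137 days forward gives 2010-06-16.
Applying '+379 days' to 2010-06-16: counting 379 days forward gives 2011-06-30.
Adding -20 months to 2011-06-30 gives 2009-10-30.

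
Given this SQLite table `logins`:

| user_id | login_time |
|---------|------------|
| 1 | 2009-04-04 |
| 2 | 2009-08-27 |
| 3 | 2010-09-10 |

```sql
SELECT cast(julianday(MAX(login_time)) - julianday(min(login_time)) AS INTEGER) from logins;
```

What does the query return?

524

MIN = 2009-04-04, MAX = 2010-09-10.
26 days remain in April 2009 after the 4th (30 − 4).
Full months from May 2009 through August 2010 contribute their day counts.
Then 10 days into September 2010.
Total: 26 + 31 + 30 + 31 + 31 + 30 + 31 + 30 + 31 + 31 + 28 + 31 + 30 + 31 + 30 + 31 + 31 + 10 = 524.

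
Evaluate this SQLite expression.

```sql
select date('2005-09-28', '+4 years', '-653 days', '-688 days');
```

Adding +4 years to 2005-09-28 gives 2009-09-28.
Applying '-653 days' to 2009-09-28: counting 653 days back gives 2007-12-15.
Applying '-688 days' to 2007-12-15: counting 688 days back gives 2006-01-26.

2006-01-26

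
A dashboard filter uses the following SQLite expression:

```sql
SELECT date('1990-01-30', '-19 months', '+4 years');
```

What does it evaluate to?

1992-06-30

Adding -19 months to 1990-01-30 gives 1988-06-30.
Adding +4 years to 1988-06-30 gives 1992-06-30.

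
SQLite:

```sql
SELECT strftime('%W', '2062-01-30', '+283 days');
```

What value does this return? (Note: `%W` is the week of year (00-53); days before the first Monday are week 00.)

45

First apply '+283 days': 2062-01-30 → 2062-11-09.
2062-11-09 is a Thursday. SQLite's %W counts Mondays since the year started; the result is 45.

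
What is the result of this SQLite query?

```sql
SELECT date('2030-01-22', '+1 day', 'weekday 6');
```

Advancing 1 more day within January lands on 2030-01-23.
`weekday 6` advances to the next Saturday; 2030-01-23 is a Wednesday, so it moves forward to 2030-01-26.

2030-01-26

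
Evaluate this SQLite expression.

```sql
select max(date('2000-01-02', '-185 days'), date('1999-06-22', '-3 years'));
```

1999-07-01

date('2000-01-02', '-185 days') → 1999-07-01.
date('1999-06-22', '-3 years') → 1996-06-22.
Later of the two is 1999-07-01.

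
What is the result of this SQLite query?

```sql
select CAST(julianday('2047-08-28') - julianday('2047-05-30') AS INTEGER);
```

1 day remains in May 2047 after the 30th (31 − 30).
June 2047: 30 days.
July 2047: 31 days.
Then 28 days into August 2047.
Total: 1 + 30 + 31 + 28 = 90.

90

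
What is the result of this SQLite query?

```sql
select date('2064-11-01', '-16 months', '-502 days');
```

Adding -16 months to 2064-11-01 gives 2063-07-01.
Applying '-502 days' to 2063-07-01: counting 502 days back gives 2062-02-14.

2062-02-14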